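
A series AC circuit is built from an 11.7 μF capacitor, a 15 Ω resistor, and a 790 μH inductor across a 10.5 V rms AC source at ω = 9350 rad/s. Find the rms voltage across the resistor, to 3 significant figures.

X_L = ωL = 7.39 Ω
X_C = 1/(ωC) = 9.14 Ω
Net reactance X = X_L − X_C = -1.75 Ω
Z = 15.0 − j1.75 Ω
|Z| = √(15.0² + 1.75²) = 15.1 Ω
I = V/|Z| = 695 mA
V_R = I·|Z_R| = 0.695 × 15.0 = 10.4 V

10.4 V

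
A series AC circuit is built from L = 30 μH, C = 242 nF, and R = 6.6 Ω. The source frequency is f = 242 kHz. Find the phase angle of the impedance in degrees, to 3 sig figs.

81.3°

ω = 2πf = 1.521e+06 rad/s
X_L = ωL = 45.6 Ω
X_C = 1/(ωC) = 2.72 Ω
Net reactance X = X_L − X_C = 42.9 Ω
Z = 6.60 + j42.9 Ω
|Z| = √(6.60² + 42.9²) = 43.4 Ω
∠Z = arctan(42.9/6.60) = 81.3°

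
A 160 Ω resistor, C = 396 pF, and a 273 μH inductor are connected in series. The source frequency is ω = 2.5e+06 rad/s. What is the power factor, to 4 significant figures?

X_L = ωL = 682.5 Ω
X_C = 1/(ωC) = 1010 Ω
Net reactance X = X_L − X_C = -327.6 Ω
Z = 160.0 − j327.6 Ω
|Z| = √(160.0² + 327.6²) = 364.6 Ω
∠Z = arctan(-327.6/160.0) = -63.97°
cos φ = cos(-63.97°) = 0.4389

0.4389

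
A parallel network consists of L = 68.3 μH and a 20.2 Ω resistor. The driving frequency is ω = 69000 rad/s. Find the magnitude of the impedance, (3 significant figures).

4.59 Ω

X_L = ωL = 4.71 Ω
Parallel: admittances add. Y = 1/R + 1/(jωL)
Y = (0.0495 − j0.212) S
|Y| = 0.218 S → |Z| = 1/|Y| = 4.59 Ω, ∠Z = −∠Y = 76.9°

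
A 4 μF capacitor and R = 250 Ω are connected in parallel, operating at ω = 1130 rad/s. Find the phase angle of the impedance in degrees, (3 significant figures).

X_C = 1/(ωC) = 221 Ω
Parallel: admittances add. Y = 1/R + jωC
Y = (0.00400 + j0.00452) S
|Y| = 0.00604 S → |Z| = 1/|Y| = 166 Ω, ∠Z = −∠Y = -48.5°

-48.5°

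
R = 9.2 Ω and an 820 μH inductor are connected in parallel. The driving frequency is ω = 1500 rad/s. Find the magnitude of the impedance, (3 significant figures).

X_L = ωL = 1.23 Ω
Parallel: admittances add. Y = 1/R + 1/(jωL)
Y = (0.109 − j0.813) S
|Y| = 0.820 S → |Z| = 1/|Y| = 1.22 Ω, ∠Z = −∠Y = 82.4°

1.22 Ω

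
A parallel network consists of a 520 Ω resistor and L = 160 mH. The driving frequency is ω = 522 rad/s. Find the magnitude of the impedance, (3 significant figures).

X_L = ωL = 83.5 Ω
Parallel: admittances add. Y = 1/R + 1/(jωL)
Y = (0.00192 − j0.0120) S
|Y| = 0.0121 S → |Z| = 1/|Y| = 82.5 Ω, ∠Z = −∠Y = 80.9°

82.5 Ω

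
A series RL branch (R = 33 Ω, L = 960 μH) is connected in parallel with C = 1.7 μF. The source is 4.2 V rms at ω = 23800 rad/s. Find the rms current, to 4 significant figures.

X_L = ωL = 22.85 Ω
X_C = 1/(ωC) = 24.72 Ω
Branch 1 (R+jX_L): Z₁ = 33.00 + j22.85 Ω, |Z₁| = 40.14 Ω
Branch 2 (−jX_C): Z₂ = −j24.72 Ω
Parallel: Z = Z₁Z₂/(Z₁+Z₂), |Z| = 30.01 Ω, ∠Z = -52.06°
I = V/|Z| = 4.2/30.01 = 139.9 mA

139.9 mA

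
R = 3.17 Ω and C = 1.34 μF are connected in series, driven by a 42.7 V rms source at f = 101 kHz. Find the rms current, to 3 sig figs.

12.6 A

ω = 2πf = 634600 rad/s
X_C = 1/(ωC) = 1.18 Ω
Z = 3.17 − j1.18 Ω
|Z| = √(3.17² + 1.18²) = 3.38 Ω
I = V/|Z| = 42.7/3.38 = 12.6 A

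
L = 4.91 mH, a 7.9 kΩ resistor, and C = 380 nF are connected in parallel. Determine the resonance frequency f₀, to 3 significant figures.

3.68 kHz

ω₀ = 1/√(LC) = 1/√(0.00491 × 3.8e-07) = 23150 rad/s
f₀ = ω₀/(2π) = 3.68 kHz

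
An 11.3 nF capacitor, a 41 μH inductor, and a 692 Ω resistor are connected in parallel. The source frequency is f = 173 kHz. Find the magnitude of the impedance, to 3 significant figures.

ω = 2πf = 1.087e+06 rad/s
X_L = ωL = 44.6 Ω
X_C = 1/(ωC) = 81.4 Ω
Parallel: admittances add. Y = 1/R + 1/(jωL) + jωC
Y = (0.00145 − j0.0102) S
|Y| = 0.0103 S → |Z| = 1/|Y| = 97.5 Ω, ∠Z = −∠Y = 81.9°

97.5 Ω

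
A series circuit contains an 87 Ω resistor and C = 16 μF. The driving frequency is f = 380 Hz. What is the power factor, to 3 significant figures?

ω = 2πf = 2388 rad/s
X_C = 1/(ωC) = 26.2 Ω
Z = 87.0 − j26.2 Ω
|Z| = √(87.0² + 26.2²) = 90.9 Ω
∠Z = arctan(-26.2/87.0) = -16.7°
cos φ = cos(-16.7°) = 0.958

0.958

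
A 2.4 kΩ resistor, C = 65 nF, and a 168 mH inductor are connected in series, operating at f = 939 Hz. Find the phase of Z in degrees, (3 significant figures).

-34.0°

ω = 2πf = 5900 rad/s
X_L = ωL = 991 Ω
X_C = 1/(ωC) = 2610 Ω
Net reactance X = X_L − X_C = -1620 Ω
Z = 2400 − j1620 Ω
|Z| = √(2400² + 1620²) = 2890 Ω
∠Z = arctan(-1620/2400) = -34.0°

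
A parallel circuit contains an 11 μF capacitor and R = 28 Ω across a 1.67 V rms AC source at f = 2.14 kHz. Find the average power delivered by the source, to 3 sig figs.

99.6 mW

ω = 2πf = 13450 rad/s
X_C = 1/(ωC) = 6.76 Ω
Parallel: admittances add. Y = 1/R + jωC
Y = (0.0357 + j0.148) S
|Y| = 0.152 S → |Z| = 1/|Y| = 6.57 Ω, ∠Z = −∠Y = -76.4°
I = V/|Z| = 254 mA
P = VI cos φ = 1.67 × 0.254 × cos(-76.4°) = 99.6 mW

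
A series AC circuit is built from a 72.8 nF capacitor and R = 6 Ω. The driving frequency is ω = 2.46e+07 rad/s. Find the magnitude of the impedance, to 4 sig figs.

X_C = 1/(ωC) = 0.5584 Ω
Z = 6.000 − j0.5584 Ω
|Z| = √(6.000² + 0.5584²) = 6.026 Ω

6.026 Ω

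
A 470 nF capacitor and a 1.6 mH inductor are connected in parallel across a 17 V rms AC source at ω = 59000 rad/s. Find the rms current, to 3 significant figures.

X_L = ωL = 94.4 Ω
X_C = 1/(ωC) = 36.1 Ω
Parallel: admittances add. Y = 1/(jωL) + jωC
Y = (0 + j0.0171) S
|Y| = 0.0171 S → |Z| = 1/|Y| = 58.4 Ω, ∠Z = −∠Y = -90.0°
I = V/|Z| = 17/58.4 = 291 mA

291 mA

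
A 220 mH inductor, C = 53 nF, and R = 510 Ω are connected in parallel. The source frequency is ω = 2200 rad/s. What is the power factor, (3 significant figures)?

X_L = ωL = 484 Ω
X_C = 1/(ωC) = 8580 Ω
Parallel: admittances add. Y = 1/R + 1/(jωL) + jωC
Y = (0.00196 − j0.00195) S
|Y| = 0.00277 S → |Z| = 1/|Y| = 362 Ω, ∠Z = −∠Y = 44.8°
cos φ = cos(44.8°) = 0.709

0.709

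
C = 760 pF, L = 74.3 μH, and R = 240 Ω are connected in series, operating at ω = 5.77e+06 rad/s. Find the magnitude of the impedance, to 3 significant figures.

313 Ω

X_L = ωL = 429 Ω
X_C = 1/(ωC) = 228 Ω
Net reactance X = X_L − X_C = 201 Ω
Z = 240 + j201 Ω
|Z| = √(240² + 201²) = 313 Ω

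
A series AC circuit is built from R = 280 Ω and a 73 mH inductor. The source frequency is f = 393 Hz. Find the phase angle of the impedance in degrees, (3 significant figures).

32.8°

ω = 2πf = 2469 rad/s
X_L = ωL = 180 Ω
Z = 280 + j180 Ω
|Z| = √(280² + 180²) = 333 Ω
∠Z = arctan(180/280) = 32.8°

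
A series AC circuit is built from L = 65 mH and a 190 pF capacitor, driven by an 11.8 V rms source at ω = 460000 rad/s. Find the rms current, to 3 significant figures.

639 μA

X_L = ωL = 29900 Ω
X_C = 1/(ωC) = 11400 Ω
Net reactance X = X_L − X_C = 18500 Ω
Z = j18500 Ω
|Z| = √(0² + 18500²) = 18500 Ω
I = V/|Z| = 11.8/18500 = 639 μA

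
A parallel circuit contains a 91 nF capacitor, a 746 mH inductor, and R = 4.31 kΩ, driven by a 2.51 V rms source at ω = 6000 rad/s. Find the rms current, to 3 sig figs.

997 μA

X_L = ωL = 4480 Ω
X_C = 1/(ωC) = 1830 Ω
Parallel: admittances add. Y = 1/R + 1/(jωL) + jωC
Y = (0.000232 + j0.000323) S
|Y| = 0.000397 S → |Z| = 1/|Y| = 2520 Ω, ∠Z = −∠Y = -54.3°
I = V/|Z| = 2.51/2520 = 997 μA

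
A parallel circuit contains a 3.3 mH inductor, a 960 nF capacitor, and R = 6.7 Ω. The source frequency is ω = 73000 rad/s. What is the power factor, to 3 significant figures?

0.915

X_L = ωL = 241 Ω
X_C = 1/(ωC) = 14.3 Ω
Parallel: admittances add. Y = 1/R + 1/(jωL) + jωC
Y = (0.149 + j0.0659) S
|Y| = 0.163 S → |Z| = 1/|Y| = 6.13 Ω, ∠Z = −∠Y = -23.8°
cos φ = cos(-23.8°) = 0.915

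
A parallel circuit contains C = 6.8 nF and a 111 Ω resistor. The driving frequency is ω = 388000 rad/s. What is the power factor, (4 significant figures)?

0.9597

X_C = 1/(ωC) = 379.0 Ω
Parallel: admittances add. Y = 1/R + jωC
Y = (0.009009 + j0.002638) S
|Y| = 0.009387 S → |Z| = 1/|Y| = 106.5 Ω, ∠Z = −∠Y = -16.32°
cos φ = cos(-16.32°) = 0.9597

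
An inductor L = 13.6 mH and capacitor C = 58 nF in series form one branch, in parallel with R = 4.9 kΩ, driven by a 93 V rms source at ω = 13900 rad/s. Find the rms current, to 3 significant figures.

X_L = ωL = 189 Ω
X_C = 1/(ωC) = 1240 Ω
Branch 1: Z₁ = R = 4900 Ω
Branch 2 (series LC): Z₂ = j(X_L − X_C) = −j1050 Ω
Parallel: Z = Z₁Z₂/(Z₁+Z₂), |Z| = 1030 Ω, ∠Z = -77.9°
I = V/|Z| = 93/1030 = 90.5 mA

90.5 mA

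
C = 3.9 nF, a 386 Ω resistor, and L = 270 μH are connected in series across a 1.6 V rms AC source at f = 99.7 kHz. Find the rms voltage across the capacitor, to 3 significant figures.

1.44 V

ω = 2πf = 626400 rad/s
X_L = ωL = 169 Ω
X_C = 1/(ωC) = 409 Ω
Net reactance X = X_L − X_C = -240 Ω
Z = 386 − j240 Ω
|Z| = √(386² + 240²) = 455 Ω
I = V/|Z| = 3.52 mA
V_C = I·|Z_C| = 0.00352 × 409 = 1.44 V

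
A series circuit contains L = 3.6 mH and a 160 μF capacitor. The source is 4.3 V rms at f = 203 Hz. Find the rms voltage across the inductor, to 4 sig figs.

ω = 2πf = 1275 rad/s
X_L = ωL = 4.592 Ω
X_C = 1/(ωC) = 4.900 Ω
Net reactance X = X_L − X_C = -0.3083 Ω
Z = − j0.3083 Ω
|Z| = √(0² + 0.3083²) = 0.3083 Ω
I = V/|Z| = 13.95 A
V_L = I·|Z_L| = 13.95 × 4.592 = 64.04 V

64.04 V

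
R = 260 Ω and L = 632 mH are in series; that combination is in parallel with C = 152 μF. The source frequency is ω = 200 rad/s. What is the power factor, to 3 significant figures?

0.107

X_L = ωL = 126 Ω
X_C = 1/(ωC) = 32.9 Ω
Branch 1 (R+jX_L): Z₁ = 260 + j126 Ω, |Z₁| = 289 Ω
Branch 2 (−jX_C): Z₂ = −j32.9 Ω
Parallel: Z = Z₁Z₂/(Z₁+Z₂), |Z| = 34.4 Ω, ∠Z = -83.9°
cos φ = cos(-83.9°) = 0.107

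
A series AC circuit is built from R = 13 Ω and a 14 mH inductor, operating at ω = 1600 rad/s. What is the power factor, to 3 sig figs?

X_L = ωL = 22.4 Ω
Z = 13.0 + j22.4 Ω
|Z| = √(13.0² + 22.4²) = 25.9 Ω
∠Z = arctan(22.4/13.0) = 59.9°
cos φ = cos(59.9°) = 0.502

0.502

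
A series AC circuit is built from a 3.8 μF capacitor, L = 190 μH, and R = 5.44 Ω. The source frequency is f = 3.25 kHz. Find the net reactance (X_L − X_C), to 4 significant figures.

-9.007 Ω

ω = 2πf = 20420 rad/s
X_L = ωL = 3.880 Ω
X_C = 1/(ωC) = 12.89 Ω
X = 3.880 − 12.89 = -9.007 Ω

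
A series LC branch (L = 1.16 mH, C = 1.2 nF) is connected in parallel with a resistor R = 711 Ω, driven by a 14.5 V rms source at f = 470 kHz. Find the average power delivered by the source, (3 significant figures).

ω = 2πf = 2.953e+06 rad/s
X_L = ωL = 3430 Ω
X_C = 1/(ωC) = 282 Ω
Branch 1: Z₁ = R = 711 Ω
Branch 2 (series LC): Z₂ = j(X_L − X_C) = j3140 Ω
Parallel: Z = Z₁Z₂/(Z₁+Z₂), |Z| = 693 Ω, ∠Z = 12.7°
I = V/|Z| = 20.9 mA
P = VI cos φ = 14.5 × 0.0209 × cos(12.7°) = 296 mW

296 mW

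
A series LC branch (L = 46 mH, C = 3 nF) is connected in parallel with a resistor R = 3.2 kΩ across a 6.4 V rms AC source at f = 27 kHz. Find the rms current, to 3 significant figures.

2.28 mA

ω = 2πf = 169600 rad/s
X_L = ωL = 7800 Ω
X_C = 1/(ωC) = 1960 Ω
Branch 1: Z₁ = R = 3200 Ω
Branch 2 (series LC): Z₂ = j(X_L − X_C) = j5840 Ω
Parallel: Z = Z₁Z₂/(Z₁+Z₂), |Z| = 2810 Ω, ∠Z = 28.7°
I = V/|Z| = 6.4/2810 = 2.28 mA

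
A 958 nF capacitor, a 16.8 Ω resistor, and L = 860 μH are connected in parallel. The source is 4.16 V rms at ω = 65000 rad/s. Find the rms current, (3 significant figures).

X_L = ωL = 55.9 Ω
X_C = 1/(ωC) = 16.1 Ω
Parallel: admittances add. Y = 1/R + 1/(jωL) + jωC
Y = (0.0595 + j0.0444) S
|Y| = 0.0742 S → |Z| = 1/|Y| = 13.5 Ω, ∠Z = −∠Y = -36.7°
I = V/|Z| = 4.16/13.5 = 309 mA

309 mA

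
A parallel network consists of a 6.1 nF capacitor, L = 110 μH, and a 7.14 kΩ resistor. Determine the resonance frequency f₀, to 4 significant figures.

194.3 kHz

ω₀ = 1/√(LC) = 1/√(0.00011 × 6.1e-09) = 1.221e+06 rad/s
f₀ = ω₀/(2π) = 194.3 kHz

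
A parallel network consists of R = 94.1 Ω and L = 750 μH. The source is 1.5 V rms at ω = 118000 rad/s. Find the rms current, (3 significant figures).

23.3 mA

X_L = ωL = 88.5 Ω
Parallel: admittances add. Y = 1/R + 1/(jωL)
Y = (0.0106 − j0.0113) S
|Y| = 0.0155 S → |Z| = 1/|Y| = 64.5 Ω, ∠Z = −∠Y = 46.8°
I = V/|Z| = 1.5/64.5 = 23.3 mA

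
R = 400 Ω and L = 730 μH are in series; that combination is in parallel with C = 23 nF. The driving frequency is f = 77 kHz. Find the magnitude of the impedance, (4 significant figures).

100.1 Ω

ω = 2πf = 483800 rad/s
X_L = ωL = 353.2 Ω
X_C = 1/(ωC) = 89.87 Ω
Branch 1 (R+jX_L): Z₁ = 400.0 + j353.2 Ω, |Z₁| = 533.6 Ω
Branch 2 (−jX_C): Z₂ = −j89.87 Ω
Parallel: Z = Z₁Z₂/(Z₁+Z₂), |Z| = 100.1 Ω, ∠Z = -81.91°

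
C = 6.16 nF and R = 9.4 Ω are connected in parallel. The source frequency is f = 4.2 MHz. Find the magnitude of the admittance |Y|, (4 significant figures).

194.3 mS

ω = 2πf = 2.639e+07 rad/s
X_C = 1/(ωC) = 6.152 Ω
Parallel: admittances add. Y = 1/R + jωC
Y = (0.1064 + j0.1626) S
|Y| = 0.1943 S → |Z| = 1/|Y| = 5.147 Ω, ∠Z = −∠Y = -56.80°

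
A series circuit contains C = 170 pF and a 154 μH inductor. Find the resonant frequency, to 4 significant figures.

ω₀ = 1/√(LC) = 1/√(0.000154 × 1.7e-10) = 6.18e+06 rad/s
f₀ = ω₀/(2π) = 983.6 kHz

983.6 kHz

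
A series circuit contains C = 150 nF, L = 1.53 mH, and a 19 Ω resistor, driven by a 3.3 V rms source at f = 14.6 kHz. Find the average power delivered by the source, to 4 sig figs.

ω = 2πf = 91730 rad/s
X_L = ωL = 140.4 Ω
X_C = 1/(ωC) = 72.67 Ω
Net reactance X = X_L − X_C = 67.68 Ω
Z = 19.00 + j67.68 Ω
|Z| = √(19.00² + 67.68²) = 70.30 Ω
∠Z = arctan(67.68/19.00) = 74.32°
I = V/|Z| = 46.94 mA
P = VI cos φ = 3.3 × 0.04694 × cos(74.32°) = 41.87 mW

41.87 mW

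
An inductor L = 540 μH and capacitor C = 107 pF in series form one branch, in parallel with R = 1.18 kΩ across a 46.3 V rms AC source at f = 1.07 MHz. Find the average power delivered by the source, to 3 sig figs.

1.82 W

ω = 2πf = 6.723e+06 rad/s
X_L = ωL = 3630 Ω
X_C = 1/(ωC) = 1390 Ω
Branch 1: Z₁ = R = 1180 Ω
Branch 2 (series LC): Z₂ = j(X_L − X_C) = j2240 Ω
Parallel: Z = Z₁Z₂/(Z₁+Z₂), |Z| = 1040 Ω, ∠Z = 27.8°
I = V/|Z| = 44.3 mA
P = VI cos φ = 46.3 × 0.0443 × cos(27.8°) = 1.82 W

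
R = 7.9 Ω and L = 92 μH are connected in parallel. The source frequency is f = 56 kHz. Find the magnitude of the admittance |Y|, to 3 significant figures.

ω = 2πf = 351900 rad/s
X_L = ωL = 32.4 Ω
Parallel: admittances add. Y = 1/R + 1/(jωL)
Y = (0.127 − j0.0309) S
|Y| = 0.130 S → |Z| = 1/|Y| = 7.67 Ω, ∠Z = −∠Y = 13.7°

130 mS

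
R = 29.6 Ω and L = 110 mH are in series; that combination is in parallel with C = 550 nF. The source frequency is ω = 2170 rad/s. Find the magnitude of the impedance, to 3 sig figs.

336 Ω

X_L = ωL = 239 Ω
X_C = 1/(ωC) = 838 Ω
Branch 1 (R+jX_L): Z₁ = 29.6 + j239 Ω, |Z₁| = 241 Ω
Branch 2 (−jX_C): Z₂ = −j838 Ω
Parallel: Z = Z₁Z₂/(Z₁+Z₂), |Z| = 336 Ω, ∠Z = 80.1°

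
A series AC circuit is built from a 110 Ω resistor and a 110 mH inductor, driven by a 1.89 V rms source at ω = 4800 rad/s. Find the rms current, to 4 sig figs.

3.504 mA

X_L = ωL = 528.0 Ω
Z = 110.0 + j528.0 Ω
|Z| = √(110.0² + 528.0²) = 539.3 Ω
I = V/|Z| = 1.89/539.3 = 3.504 mA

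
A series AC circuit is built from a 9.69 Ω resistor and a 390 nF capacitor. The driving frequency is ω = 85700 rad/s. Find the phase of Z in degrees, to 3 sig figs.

X_C = 1/(ωC) = 29.9 Ω
Z = 9.69 − j29.9 Ω
|Z| = √(9.69² + 29.9²) = 31.4 Ω
∠Z = arctan(-29.9/9.69) = -72.1°

-72.1°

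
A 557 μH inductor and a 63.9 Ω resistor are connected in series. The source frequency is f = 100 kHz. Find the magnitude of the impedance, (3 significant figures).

ω = 2πf = 628300 rad/s
X_L = ωL = 350 Ω
Z = 63.9 + j350 Ω
|Z| = √(63.9² + 350²) = 356 Ω

356 Ω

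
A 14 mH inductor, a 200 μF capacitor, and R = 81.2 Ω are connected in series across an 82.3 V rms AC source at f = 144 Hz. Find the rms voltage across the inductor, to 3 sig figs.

12.8 V

ω = 2πf = 904.8 rad/s
X_L = ωL = 12.7 Ω
X_C = 1/(ωC) = 5.53 Ω
Net reactance X = X_L − X_C = 7.14 Ω
Z = 81.2 + j7.14 Ω
|Z| = √(81.2² + 7.14²) = 81.5 Ω
I = V/|Z| = 1.01 A
V_L = I·|Z_L| = 1.01 × 12.7 = 12.8 V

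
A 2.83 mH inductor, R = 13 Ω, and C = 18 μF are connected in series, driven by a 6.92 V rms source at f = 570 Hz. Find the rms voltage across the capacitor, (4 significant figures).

7.630 V

ω = 2πf = 3581 rad/s
X_L = ωL = 10.14 Ω
X_C = 1/(ωC) = 15.51 Ω
Net reactance X = X_L − X_C = -5.377 Ω
Z = 13.00 − j5.377 Ω
|Z| = √(13.00² + 5.377²) = 14.07 Ω
I = V/|Z| = 491.9 mA
V_C = I·|Z_C| = 0.4919 × 15.51 = 7.630 V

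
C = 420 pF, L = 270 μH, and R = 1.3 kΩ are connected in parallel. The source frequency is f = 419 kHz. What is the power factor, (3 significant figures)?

0.931

ω = 2πf = 2.633e+06 rad/s
X_L = ωL = 711 Ω
X_C = 1/(ωC) = 904 Ω
Parallel: admittances add. Y = 1/R + 1/(jωL) + jωC
Y = (0.000769 − j0.000301) S
|Y| = 0.000826 S → |Z| = 1/|Y| = 1210 Ω, ∠Z = −∠Y = 21.4°
cos φ = cos(21.4°) = 0.931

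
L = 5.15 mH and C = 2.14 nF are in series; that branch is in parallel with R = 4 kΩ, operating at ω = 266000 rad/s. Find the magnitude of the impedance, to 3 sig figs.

385 Ω

X_L = ωL = 1370 Ω
X_C = 1/(ωC) = 1760 Ω
Branch 1: Z₁ = R = 4000 Ω
Branch 2 (series LC): Z₂ = j(X_L − X_C) = −j387 Ω
Parallel: Z = Z₁Z₂/(Z₁+Z₂), |Z| = 385 Ω, ∠Z = -84.5°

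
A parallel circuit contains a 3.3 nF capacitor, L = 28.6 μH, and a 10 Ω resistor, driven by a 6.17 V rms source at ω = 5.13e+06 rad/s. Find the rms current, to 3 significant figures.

620 mA

X_L = ωL = 147 Ω
X_C = 1/(ωC) = 59.1 Ω
Parallel: admittances add. Y = 1/R + 1/(jωL) + jωC
Y = (0.100 + j0.0101) S
|Y| = 0.101 S → |Z| = 1/|Y| = 9.95 Ω, ∠Z = −∠Y = -5.77°
I = V/|Z| = 6.17/9.95 = 620 mA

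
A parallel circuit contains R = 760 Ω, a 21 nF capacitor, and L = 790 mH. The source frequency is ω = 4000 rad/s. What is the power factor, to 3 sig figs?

X_L = ωL = 3160 Ω
X_C = 1/(ωC) = 11900 Ω
Parallel: admittances add. Y = 1/R + 1/(jωL) + jωC
Y = (0.00132 − j0.000232) S
|Y| = 0.00134 S → |Z| = 1/|Y| = 748 Ω, ∠Z = −∠Y = 10.0°
cos φ = cos(10.0°) = 0.985

0.985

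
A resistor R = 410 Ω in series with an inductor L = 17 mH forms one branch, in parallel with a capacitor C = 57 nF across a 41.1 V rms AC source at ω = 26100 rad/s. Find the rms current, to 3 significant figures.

X_L = ωL = 444 Ω
X_C = 1/(ωC) = 672 Ω
Branch 1 (R+jX_L): Z₁ = 410 + j444 Ω, |Z₁| = 604 Ω
Branch 2 (−jX_C): Z₂ = −j672 Ω
Parallel: Z = Z₁Z₂/(Z₁+Z₂), |Z| = 865 Ω, ∠Z = -13.6°
I = V/|Z| = 41.1/865 = 47.5 mA

47.5 mA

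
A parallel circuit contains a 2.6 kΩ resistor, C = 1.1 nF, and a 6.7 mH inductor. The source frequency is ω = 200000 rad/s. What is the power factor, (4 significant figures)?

0.5901

X_L = ωL = 1340 Ω
X_C = 1/(ωC) = 4545 Ω
Parallel: admittances add. Y = 1/R + 1/(jωL) + jωC
Y = (0.0003846 − j0.0005263) S
|Y| = 0.0006518 S → |Z| = 1/|Y| = 1534 Ω, ∠Z = −∠Y = 53.84°
cos φ = cos(53.84°) = 0.5901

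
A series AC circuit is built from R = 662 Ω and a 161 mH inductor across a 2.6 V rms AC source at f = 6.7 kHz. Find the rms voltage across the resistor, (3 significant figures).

0.253 V

ω = 2πf = 42100 rad/s
X_L = ωL = 6780 Ω
Z = 662 + j6780 Ω
|Z| = √(662² + 6780²) = 6810 Ω
I = V/|Z| = 382 μA
V_R = I·|Z_R| = 0.000382 × 662 = 0.253 V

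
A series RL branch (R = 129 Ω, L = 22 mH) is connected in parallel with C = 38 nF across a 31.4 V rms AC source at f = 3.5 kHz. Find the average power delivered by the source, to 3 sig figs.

507 mW

ω = 2πf = 21990 rad/s
X_L = ωL = 484 Ω
X_C = 1/(ωC) = 1200 Ω
Branch 1 (R+jX_L): Z₁ = 129 + j484 Ω, |Z₁| = 501 Ω
Branch 2 (−jX_C): Z₂ = −j1200 Ω
Parallel: Z = Z₁Z₂/(Z₁+Z₂), |Z| = 827 Ω, ∠Z = 64.8°
I = V/|Z| = 38.0 mA
P = VI cos φ = 31.4 × 0.0380 × cos(64.8°) = 507 mW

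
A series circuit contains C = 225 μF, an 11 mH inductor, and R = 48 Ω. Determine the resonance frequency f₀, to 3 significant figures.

ω₀ = 1/√(LC) = 1/√(0.011 × 0.000225) = 635.6 rad/s
f₀ = ω₀/(2π) = 101 Hz

101 Hz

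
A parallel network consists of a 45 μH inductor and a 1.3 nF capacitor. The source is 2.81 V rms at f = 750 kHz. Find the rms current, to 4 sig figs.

3.963 mA

ω = 2πf = 4.712e+06 rad/s
X_L = ωL = 212.1 Ω
X_C = 1/(ωC) = 163.2 Ω
Parallel: admittances add. Y = 1/(jωL) + jωC
Y = (0 + j0.001410) S
|Y| = 0.001410 S → |Z| = 1/|Y| = 709.0 Ω, ∠Z = −∠Y = -90.00°
I = V/|Z| = 2.81/709.0 = 3.963 mA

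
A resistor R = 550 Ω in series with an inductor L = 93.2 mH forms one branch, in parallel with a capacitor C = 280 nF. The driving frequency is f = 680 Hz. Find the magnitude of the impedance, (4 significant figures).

ω = 2πf = 4273 rad/s
X_L = ωL = 398.2 Ω
X_C = 1/(ωC) = 835.9 Ω
Branch 1 (R+jX_L): Z₁ = 550.0 + j398.2 Ω, |Z₁| = 679.0 Ω
Branch 2 (−jX_C): Z₂ = −j835.9 Ω
Parallel: Z = Z₁Z₂/(Z₁+Z₂), |Z| = 807.5 Ω, ∠Z = -15.58°

807.5 Ω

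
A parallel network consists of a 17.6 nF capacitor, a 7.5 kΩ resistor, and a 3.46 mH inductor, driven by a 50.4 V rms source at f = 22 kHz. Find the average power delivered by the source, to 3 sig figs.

339 mW

ω = 2πf = 138200 rad/s
X_L = ωL = 478 Ω
X_C = 1/(ωC) = 411 Ω
Parallel: admittances add. Y = 1/R + 1/(jωL) + jωC
Y = (0.000133 + j0.000342) S
|Y| = 0.000367 S → |Z| = 1/|Y| = 2720 Ω, ∠Z = −∠Y = -68.7°
I = V/|Z| = 18.5 mA
P = VI cos φ = 50.4 × 0.0185 × cos(-68.7°) = 339 mW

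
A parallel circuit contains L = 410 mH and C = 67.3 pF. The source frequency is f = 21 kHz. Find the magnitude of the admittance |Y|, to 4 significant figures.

ω = 2πf = 131900 rad/s
X_L = ωL = 54100 Ω
X_C = 1/(ωC) = 112600 Ω
Parallel: admittances add. Y = 1/(jωL) + jωC
Y = (0 − j9.605e-06) S
|Y| = 9.605e-06 S → |Z| = 1/|Y| = 104100 Ω, ∠Z = −∠Y = 90.00°

9.605 μS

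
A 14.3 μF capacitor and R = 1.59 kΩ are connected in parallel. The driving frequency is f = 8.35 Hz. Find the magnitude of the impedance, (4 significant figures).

ω = 2πf = 52.46 rad/s
X_C = 1/(ωC) = 1333 Ω
Parallel: admittances add. Y = 1/R + jωC
Y = (0.0006289 + j0.0007502) S
|Y| = 0.0009790 S → |Z| = 1/|Y| = 1021 Ω, ∠Z = −∠Y = -50.03°

1021 Ω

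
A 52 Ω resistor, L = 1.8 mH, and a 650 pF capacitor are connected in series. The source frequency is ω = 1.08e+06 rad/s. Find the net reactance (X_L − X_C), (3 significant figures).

X_L = ωL = 1940 Ω
X_C = 1/(ωC) = 1420 Ω
X = 1940 − 1420 = 519 Ω

519 Ω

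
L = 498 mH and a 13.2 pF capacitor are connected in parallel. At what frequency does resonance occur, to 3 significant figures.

62.1 kHz

ω₀ = 1/√(LC) = 1/√(0.498 × 1.32e-11) = 390000 rad/s
f₀ = ω₀/(2π) = 62.1 kHz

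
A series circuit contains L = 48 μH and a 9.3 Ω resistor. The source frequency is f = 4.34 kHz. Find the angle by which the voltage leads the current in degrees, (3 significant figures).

8.01°

ω = 2πf = 27270 rad/s
X_L = ωL = 1.31 Ω
Z = 9.30 + j1.31 Ω
|Z| = √(9.30² + 1.31²) = 9.39 Ω
∠Z = arctan(1.31/9.30) = 8.01°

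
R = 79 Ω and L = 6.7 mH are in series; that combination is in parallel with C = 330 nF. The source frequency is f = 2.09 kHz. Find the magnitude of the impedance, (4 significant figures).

ω = 2πf = 13130 rad/s
X_L = ωL = 87.98 Ω
X_C = 1/(ωC) = 230.8 Ω
Branch 1 (R+jX_L): Z₁ = 79.00 + j87.98 Ω, |Z₁| = 118.2 Ω
Branch 2 (−jX_C): Z₂ = −j230.8 Ω
Parallel: Z = Z₁Z₂/(Z₁+Z₂), |Z| = 167.2 Ω, ∠Z = 19.12°

167.2 Ω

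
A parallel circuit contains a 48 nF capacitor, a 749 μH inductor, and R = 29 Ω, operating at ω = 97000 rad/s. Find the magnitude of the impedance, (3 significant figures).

28.0 Ω

X_L = ωL = 72.7 Ω
X_C = 1/(ωC) = 215 Ω
Parallel: admittances add. Y = 1/R + 1/(jωL) + jωC
Y = (0.0345 − j0.00911) S
|Y| = 0.0357 S → |Z| = 1/|Y| = 28.0 Ω, ∠Z = −∠Y = 14.8°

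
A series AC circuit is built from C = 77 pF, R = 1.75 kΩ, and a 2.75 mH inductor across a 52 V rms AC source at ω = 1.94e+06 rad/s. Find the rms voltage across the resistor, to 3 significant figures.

41.1 V

X_L = ωL = 5340 Ω
X_C = 1/(ωC) = 6690 Ω
Net reactance X = X_L − X_C = -1360 Ω
Z = 1750 − j1360 Ω
|Z| = √(1750² + 1360²) = 2220 Ω
I = V/|Z| = 23.5 mA
V_R = I·|Z_R| = 0.0235 × 1750 = 41.1 V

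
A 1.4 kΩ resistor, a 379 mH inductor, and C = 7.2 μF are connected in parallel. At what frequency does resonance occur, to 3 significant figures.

96.3 Hz

ω₀ = 1/√(LC) = 1/√(0.379 × 7.2e-06) = 605.4 rad/s
f₀ = ω₀/(2π) = 96.3 Hz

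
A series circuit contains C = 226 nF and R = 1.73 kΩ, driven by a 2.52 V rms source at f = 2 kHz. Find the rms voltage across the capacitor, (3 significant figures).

0.503 V

ω = 2πf = 12570 rad/s
X_C = 1/(ωC) = 352 Ω
Z = 1730 − j352 Ω
|Z| = √(1730² + 352²) = 1770 Ω
I = V/|Z| = 1.43 mA
V_C = I·|Z_C| = 0.00143 × 352 = 0.503 V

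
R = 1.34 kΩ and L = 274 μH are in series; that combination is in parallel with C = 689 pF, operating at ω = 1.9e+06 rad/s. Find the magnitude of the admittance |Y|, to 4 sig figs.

X_L = ωL = 520.6 Ω
X_C = 1/(ωC) = 763.9 Ω
Branch 1 (R+jX_L): Z₁ = 1340 + j520.6 Ω, |Z₁| = 1438 Ω
Branch 2 (−jX_C): Z₂ = −j763.9 Ω
Parallel: Z = Z₁Z₂/(Z₁+Z₂), |Z| = 806.3 Ω, ∠Z = -58.48°
|Y| = 1/|Z| = 1.240 mS

1.240 mS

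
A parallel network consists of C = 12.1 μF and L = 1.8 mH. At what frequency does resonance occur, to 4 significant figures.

1.078 kHz

ω₀ = 1/√(LC) = 1/√(0.0018 × 1.21e-05) = 6776 rad/s
f₀ = ω₀/(2π) = 1.078 kHz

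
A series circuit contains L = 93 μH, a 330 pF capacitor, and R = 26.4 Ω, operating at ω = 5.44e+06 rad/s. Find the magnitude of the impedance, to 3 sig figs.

X_L = ωL = 506 Ω
X_C = 1/(ωC) = 557 Ω
Net reactance X = X_L − X_C = -51.1 Ω
Z = 26.4 − j51.1 Ω
|Z| = √(26.4² + 51.1²) = 57.5 Ω

57.5 Ω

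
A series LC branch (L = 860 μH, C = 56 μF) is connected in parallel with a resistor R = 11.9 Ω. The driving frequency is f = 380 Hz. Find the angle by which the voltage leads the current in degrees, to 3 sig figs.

ω = 2πf = 2388 rad/s
X_L = ωL = 2.05 Ω
X_C = 1/(ωC) = 7.48 Ω
Branch 1: Z₁ = R = 11.9 Ω
Branch 2 (series LC): Z₂ = j(X_L − X_C) = −j5.43 Ω
Parallel: Z = Z₁Z₂/(Z₁+Z₂), |Z| = 4.94 Ω, ∠Z = -65.5°

-65.5°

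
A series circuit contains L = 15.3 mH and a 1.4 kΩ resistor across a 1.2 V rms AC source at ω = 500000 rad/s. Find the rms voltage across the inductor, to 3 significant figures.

1.18 V

X_L = ωL = 7650 Ω
Z = 1400 + j7650 Ω
|Z| = √(1400² + 7650²) = 7780 Ω
I = V/|Z| = 154 μA
V_L = I·|Z_L| = 0.000154 × 7650 = 1.18 V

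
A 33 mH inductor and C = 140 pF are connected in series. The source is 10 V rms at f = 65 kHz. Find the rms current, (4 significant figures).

2.492 mA

ω = 2πf = 408400 rad/s
X_L = ωL = 13480 Ω
X_C = 1/(ωC) = 17490 Ω
Net reactance X = X_L − X_C = -4012 Ω
Z = − j4012 Ω
|Z| = √(0² + 4012²) = 4012 Ω
I = V/|Z| = 10/4012 = 2.492 mA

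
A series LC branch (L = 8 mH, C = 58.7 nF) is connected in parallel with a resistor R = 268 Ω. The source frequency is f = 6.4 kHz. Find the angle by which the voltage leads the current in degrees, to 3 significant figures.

ω = 2πf = 40210 rad/s
X_L = ωL = 322 Ω
X_C = 1/(ωC) = 424 Ω
Branch 1: Z₁ = R = 268 Ω
Branch 2 (series LC): Z₂ = j(X_L − X_C) = −j102 Ω
Parallel: Z = Z₁Z₂/(Z₁+Z₂), |Z| = 95.3 Ω, ∠Z = -69.2°

-69.2°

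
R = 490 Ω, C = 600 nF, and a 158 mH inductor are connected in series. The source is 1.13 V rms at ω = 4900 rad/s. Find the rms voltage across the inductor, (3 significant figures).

1.34 V

X_L = ωL = 774 Ω
X_C = 1/(ωC) = 340 Ω
Net reactance X = X_L − X_C = 434 Ω
Z = 490 + j434 Ω
|Z| = √(490² + 434²) = 655 Ω
I = V/|Z| = 1.73 mA
V_L = I·|Z_L| = 0.00173 × 774 = 1.34 V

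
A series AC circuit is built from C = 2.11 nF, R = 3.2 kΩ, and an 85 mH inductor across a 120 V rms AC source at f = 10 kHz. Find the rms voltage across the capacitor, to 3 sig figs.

ω = 2πf = 62830 rad/s
X_L = ωL = 5340 Ω
X_C = 1/(ωC) = 7540 Ω
Net reactance X = X_L − X_C = -2200 Ω
Z = 3200 − j2200 Ω
|Z| = √(3200² + 2200²) = 3880 Ω
I = V/|Z| = 30.9 mA
V_C = I·|Z_C| = 0.0309 × 7540 = 233 V

233 V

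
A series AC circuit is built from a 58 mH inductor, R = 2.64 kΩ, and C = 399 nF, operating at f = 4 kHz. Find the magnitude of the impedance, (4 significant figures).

2969 Ω

ω = 2πf = 25130 rad/s
X_L = ωL = 1458 Ω
X_C = 1/(ωC) = 99.72 Ω
Net reactance X = X_L − X_C = 1358 Ω
Z = 2640 + j1358 Ω
|Z| = √(2640² + 1358²) = 2969 Ω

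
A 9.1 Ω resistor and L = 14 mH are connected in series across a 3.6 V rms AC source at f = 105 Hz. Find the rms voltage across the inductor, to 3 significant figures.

ω = 2πf = 659.7 rad/s
X_L = ωL = 9.24 Ω
Z = 9.10 + j9.24 Ω
|Z| = √(9.10² + 9.24²) = 13.0 Ω
I = V/|Z| = 278 mA
V_L = I·|Z_L| = 0.278 × 9.24 = 2.56 V

2.56 V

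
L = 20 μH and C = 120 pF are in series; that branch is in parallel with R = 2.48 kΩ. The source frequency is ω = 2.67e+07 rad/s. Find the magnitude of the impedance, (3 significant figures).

221 Ω

X_L = ωL = 534 Ω
X_C = 1/(ωC) = 312 Ω
Branch 1: Z₁ = R = 2480 Ω
Branch 2 (series LC): Z₂ = j(X_L − X_C) = j222 Ω
Parallel: Z = Z₁Z₂/(Z₁+Z₂), |Z| = 221 Ω, ∠Z = 84.9°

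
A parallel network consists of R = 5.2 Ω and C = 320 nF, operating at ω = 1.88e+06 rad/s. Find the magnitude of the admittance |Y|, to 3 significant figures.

632 mS

X_C = 1/(ωC) = 1.66 Ω
Parallel: admittances add. Y = 1/R + jωC
Y = (0.192 + j0.602) S
|Y| = 0.632 S → |Z| = 1/|Y| = 1.58 Ω, ∠Z = −∠Y = -72.3°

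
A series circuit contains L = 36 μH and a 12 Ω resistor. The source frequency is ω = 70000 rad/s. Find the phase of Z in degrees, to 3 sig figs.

11.9°

X_L = ωL = 2.52 Ω
Z = 12.0 + j2.52 Ω
|Z| = √(12.0² + 2.52²) = 12.3 Ω
∠Z = arctan(2.52/12.0) = 11.9°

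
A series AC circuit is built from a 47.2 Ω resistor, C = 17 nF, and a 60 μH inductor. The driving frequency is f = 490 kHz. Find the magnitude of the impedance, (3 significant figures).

ω = 2πf = 3.079e+06 rad/s
X_L = ωL = 185 Ω
X_C = 1/(ωC) = 19.1 Ω
Net reactance X = X_L − X_C = 166 Ω
Z = 47.2 + j166 Ω
|Z| = √(47.2² + 166²) = 172 Ω

172 Ω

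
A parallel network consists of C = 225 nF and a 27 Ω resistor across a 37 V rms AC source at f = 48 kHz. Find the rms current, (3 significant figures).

2.86 A

ω = 2πf = 301600 rad/s
X_C = 1/(ωC) = 14.7 Ω
Parallel: admittances add. Y = 1/R + jωC
Y = (0.0370 + j0.0679) S
|Y| = 0.0773 S → |Z| = 1/|Y| = 12.9 Ω, ∠Z = −∠Y = -61.4°
I = V/|Z| = 37/12.9 = 2.86 A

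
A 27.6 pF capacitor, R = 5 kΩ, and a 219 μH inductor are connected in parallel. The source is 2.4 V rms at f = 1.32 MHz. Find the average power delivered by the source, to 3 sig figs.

ω = 2πf = 8.294e+06 rad/s
X_L = ωL = 1820 Ω
X_C = 1/(ωC) = 4370 Ω
Parallel: admittances add. Y = 1/R + 1/(jωL) + jωC
Y = (0.000200 − j0.000322) S
|Y| = 0.000379 S → |Z| = 1/|Y| = 2640 Ω, ∠Z = −∠Y = 58.1°
I = V/|Z| = 909 μA
P = VI cos φ = 2.4 × 0.000909 × cos(58.1°) = 1.15 mW

1.15 mW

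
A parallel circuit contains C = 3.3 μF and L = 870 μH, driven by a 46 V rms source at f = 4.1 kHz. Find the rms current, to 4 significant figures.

1.858 A

ω = 2πf = 25760 rad/s
X_L = ωL = 22.41 Ω
X_C = 1/(ωC) = 11.76 Ω
Parallel: admittances add. Y = 1/(jωL) + jωC
Y = (0 + j0.04039) S
|Y| = 0.04039 S → |Z| = 1/|Y| = 24.76 Ω, ∠Z = −∠Y = -90.00°
I = V/|Z| = 46/24.76 = 1.858 A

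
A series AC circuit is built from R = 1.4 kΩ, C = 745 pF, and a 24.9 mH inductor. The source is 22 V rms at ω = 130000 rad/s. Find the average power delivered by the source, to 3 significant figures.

13.0 mW

X_L = ωL = 3240 Ω
X_C = 1/(ωC) = 10300 Ω
Net reactance X = X_L − X_C = -7090 Ω
Z = 1400 − j7090 Ω
|Z| = √(1400² + 7090²) = 7230 Ω
∠Z = arctan(-7090/1400) = -78.8°
I = V/|Z| = 3.04 mA
P = VI cos φ = 22 × 0.00304 × cos(-78.8°) = 13.0 mW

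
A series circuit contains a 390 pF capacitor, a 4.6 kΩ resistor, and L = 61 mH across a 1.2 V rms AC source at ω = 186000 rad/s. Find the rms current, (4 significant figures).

X_L = ωL = 11350 Ω
X_C = 1/(ωC) = 13790 Ω
Net reactance X = X_L − X_C = -2439 Ω
Z = 4600 − j2439 Ω
|Z| = √(4600² + 2439²) = 5207 Ω
I = V/|Z| = 1.2/5207 = 230.5 μA

230.5 μA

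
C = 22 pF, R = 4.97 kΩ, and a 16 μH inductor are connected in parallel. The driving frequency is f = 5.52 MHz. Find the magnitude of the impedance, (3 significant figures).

945 Ω

ω = 2πf = 3.468e+07 rad/s
X_L = ωL = 555 Ω
X_C = 1/(ωC) = 1310 Ω
Parallel: admittances add. Y = 1/R + 1/(jωL) + jωC
Y = (0.000201 − j0.00104) S
|Y| = 0.00106 S → |Z| = 1/|Y| = 945 Ω, ∠Z = −∠Y = 79.0°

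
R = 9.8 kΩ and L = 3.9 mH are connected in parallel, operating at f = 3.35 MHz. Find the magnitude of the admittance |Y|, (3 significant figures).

103 μS

ω = 2πf = 2.105e+07 rad/s
X_L = ωL = 82100 Ω
Parallel: admittances add. Y = 1/R + 1/(jωL)
Y = (0.000102 − j1.22e-05) S
|Y| = 0.000103 S → |Z| = 1/|Y| = 9730 Ω, ∠Z = −∠Y = 6.81°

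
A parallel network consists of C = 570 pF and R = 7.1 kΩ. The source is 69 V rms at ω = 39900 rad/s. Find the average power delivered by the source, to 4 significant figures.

670.6 mW

X_C = 1/(ωC) = 43970 Ω
Parallel: admittances add. Y = 1/R + jωC
Y = (0.0001408 + j2.274e-05) S
|Y| = 0.0001427 S → |Z| = 1/|Y| = 7009 Ω, ∠Z = −∠Y = -9.173°
I = V/|Z| = 9.844 mA
P = VI cos φ = 69 × 0.009844 × cos(-9.173°) = 670.6 mW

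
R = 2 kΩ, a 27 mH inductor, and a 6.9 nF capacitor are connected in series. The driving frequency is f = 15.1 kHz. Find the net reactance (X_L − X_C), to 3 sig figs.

1030 Ω

ω = 2πf = 94880 rad/s
X_L = ωL = 2560 Ω
X_C = 1/(ωC) = 1530 Ω
X = 2560 − 1530 = 1030 Ω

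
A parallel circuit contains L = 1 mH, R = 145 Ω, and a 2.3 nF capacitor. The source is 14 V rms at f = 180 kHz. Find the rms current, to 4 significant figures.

99.50 mA

ω = 2πf = 1.131e+06 rad/s
X_L = ωL = 1131 Ω
X_C = 1/(ωC) = 384.4 Ω
Parallel: admittances add. Y = 1/R + 1/(jωL) + jωC
Y = (0.006897 + j0.001717) S
|Y| = 0.007107 S → |Z| = 1/|Y| = 140.7 Ω, ∠Z = −∠Y = -13.98°
I = V/|Z| = 14/140.7 = 99.50 mA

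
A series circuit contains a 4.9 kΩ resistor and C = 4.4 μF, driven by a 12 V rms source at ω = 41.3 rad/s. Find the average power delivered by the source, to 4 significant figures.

X_C = 1/(ωC) = 5503 Ω
Z = 4900 − j5503 Ω
|Z| = √(4900² + 5503²) = 7368 Ω
∠Z = arctan(-5503/4900) = -48.32°
I = V/|Z| = 1.629 mA
P = VI cos φ = 12 × 0.001629 × cos(-48.32°) = 13.00 mW

13.00 mW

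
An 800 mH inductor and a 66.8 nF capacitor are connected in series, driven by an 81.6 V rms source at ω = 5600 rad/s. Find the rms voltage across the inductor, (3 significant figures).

202 V

X_L = ωL = 4480 Ω
X_C = 1/(ωC) = 2670 Ω
Net reactance X = X_L − X_C = 1810 Ω
Z = j1810 Ω
|Z| = √(0² + 1810²) = 1810 Ω
I = V/|Z| = 45.2 mA
V_L = I·|Z_L| = 0.0452 × 4480 = 202 V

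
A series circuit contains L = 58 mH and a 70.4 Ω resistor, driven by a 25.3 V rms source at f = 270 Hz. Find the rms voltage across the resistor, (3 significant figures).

14.7 V

ω = 2πf = 1696 rad/s
X_L = ωL = 98.4 Ω
Z = 70.4 + j98.4 Ω
|Z| = √(70.4² + 98.4²) = 121 Ω
I = V/|Z| = 209 mA
V_R = I·|Z_R| = 0.209 × 70.4 = 14.7 V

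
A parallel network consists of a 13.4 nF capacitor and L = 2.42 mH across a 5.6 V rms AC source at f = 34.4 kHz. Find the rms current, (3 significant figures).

ω = 2πf = 216100 rad/s
X_L = ωL = 523 Ω
X_C = 1/(ωC) = 345 Ω
Parallel: admittances add. Y = 1/(jωL) + jωC
Y = (0 + j0.000984) S
|Y| = 0.000984 S → |Z| = 1/|Y| = 1020 Ω, ∠Z = −∠Y = -90.0°
I = V/|Z| = 5.6/1020 = 5.51 mA

5.51 mA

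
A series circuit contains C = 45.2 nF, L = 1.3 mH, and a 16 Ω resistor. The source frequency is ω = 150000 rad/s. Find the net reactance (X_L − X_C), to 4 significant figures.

47.51 Ω

X_L = ωL = 195.0 Ω
X_C = 1/(ωC) = 147.5 Ω
X = 195.0 − 147.5 = 47.51 Ω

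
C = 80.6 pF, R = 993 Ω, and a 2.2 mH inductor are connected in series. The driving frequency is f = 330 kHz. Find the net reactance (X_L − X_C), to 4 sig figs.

-1422 Ω

ω = 2πf = 2.073e+06 rad/s
X_L = ωL = 4562 Ω
X_C = 1/(ωC) = 5984 Ω
X = 4562 − 5984 = -1422 Ω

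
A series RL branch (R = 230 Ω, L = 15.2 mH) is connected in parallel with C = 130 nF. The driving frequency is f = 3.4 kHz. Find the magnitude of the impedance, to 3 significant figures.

ω = 2πf = 21360 rad/s
X_L = ωL = 325 Ω
X_C = 1/(ωC) = 360 Ω
Branch 1 (R+jX_L): Z₁ = 230 + j325 Ω, |Z₁| = 398 Ω
Branch 2 (−jX_C): Z₂ = −j360 Ω
Parallel: Z = Z₁Z₂/(Z₁+Z₂), |Z| = 616 Ω, ∠Z = -26.6°

616 Ω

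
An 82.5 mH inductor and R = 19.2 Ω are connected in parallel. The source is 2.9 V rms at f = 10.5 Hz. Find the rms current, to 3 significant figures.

554 mA

ω = 2πf = 65.97 rad/s
X_L = ωL = 5.44 Ω
Parallel: admittances add. Y = 1/R + 1/(jωL)
Y = (0.0521 − j0.184) S
|Y| = 0.191 S → |Z| = 1/|Y| = 5.24 Ω, ∠Z = −∠Y = 74.2°
I = V/|Z| = 2.9/5.24 = 554 mA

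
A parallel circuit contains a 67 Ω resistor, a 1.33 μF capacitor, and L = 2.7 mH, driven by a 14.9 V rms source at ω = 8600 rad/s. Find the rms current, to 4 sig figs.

521.1 mA

X_L = ωL = 23.22 Ω
X_C = 1/(ωC) = 87.43 Ω
Parallel: admittances add. Y = 1/R + 1/(jωL) + jωC
Y = (0.01493 − j0.03163) S
|Y| = 0.03497 S → |Z| = 1/|Y| = 28.59 Ω, ∠Z = −∠Y = 64.74°
I = V/|Z| = 14.9/28.59 = 521.1 mA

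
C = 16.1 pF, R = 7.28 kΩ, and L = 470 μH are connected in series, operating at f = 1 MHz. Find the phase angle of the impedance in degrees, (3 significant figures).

-43.6°

ω = 2πf = 6.283e+06 rad/s
X_L = ωL = 2950 Ω
X_C = 1/(ωC) = 9890 Ω
Net reactance X = X_L − X_C = -6930 Ω
Z = 7280 − j6930 Ω
|Z| = √(7280² + 6930²) = 10100 Ω
∠Z = arctan(-6930/7280) = -43.6°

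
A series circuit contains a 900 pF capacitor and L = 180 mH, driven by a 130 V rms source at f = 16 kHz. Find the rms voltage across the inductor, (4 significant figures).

ω = 2πf = 100500 rad/s
X_L = ωL = 18100 Ω
X_C = 1/(ωC) = 11050 Ω
Net reactance X = X_L − X_C = 7043 Ω
Z = j7043 Ω
|Z| = √(0² + 7043²) = 7043 Ω
I = V/|Z| = 18.46 mA
V_L = I·|Z_L| = 0.01846 × 18100 = 334.0 V

334.0 V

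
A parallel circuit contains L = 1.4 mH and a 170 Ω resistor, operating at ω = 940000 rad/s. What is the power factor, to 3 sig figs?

0.992

X_L = ωL = 1320 Ω
Parallel: admittances add. Y = 1/R + 1/(jωL)
Y = (0.00588 − j0.000760) S
|Y| = 0.00593 S → |Z| = 1/|Y| = 169 Ω, ∠Z = −∠Y = 7.36°
cos φ = cos(7.36°) = 0.992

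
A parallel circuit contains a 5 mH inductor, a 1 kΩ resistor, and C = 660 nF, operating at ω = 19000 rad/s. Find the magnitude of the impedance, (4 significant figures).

X_L = ωL = 95.00 Ω
X_C = 1/(ωC) = 79.74 Ω
Parallel: admittances add. Y = 1/R + 1/(jωL) + jωC
Y = (0.001000 + j0.002014) S
|Y| = 0.002248 S → |Z| = 1/|Y| = 444.8 Ω, ∠Z = −∠Y = -63.59°

444.8 Ω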